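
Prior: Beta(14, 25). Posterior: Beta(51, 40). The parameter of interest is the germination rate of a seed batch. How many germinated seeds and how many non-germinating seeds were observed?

Under Beta–binomial conjugacy the posterior parameters are (α+s, β+f).
So s = 51 − 14 = 37 and f = 40 − 25 = 15.

37 germinated seeds and 15 non-germinating seeds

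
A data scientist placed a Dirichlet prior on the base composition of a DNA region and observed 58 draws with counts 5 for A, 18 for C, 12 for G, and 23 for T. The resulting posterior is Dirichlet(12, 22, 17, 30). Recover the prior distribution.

Dirichlet(7, 4, 5, 7)

For a Dirichlet(α) prior with multinomial counts c, the posterior is Dirichlet(α + c) componentwise.
Subtract each count from the matching posterior parameter: 12−5=7, 22−18=4, 17−12=5, 30−23=7.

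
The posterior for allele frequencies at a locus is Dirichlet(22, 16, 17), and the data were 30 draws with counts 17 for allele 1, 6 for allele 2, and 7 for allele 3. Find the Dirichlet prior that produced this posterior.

For a Dirichlet(α) prior with multinomial counts c, the posterior is Dirichlet(α + c) componentwise.
Subtract each count from the matching posterior parameter: 22−17=5, 16−6=10, 17−7=10.

Dirichlet(5, 10, 10)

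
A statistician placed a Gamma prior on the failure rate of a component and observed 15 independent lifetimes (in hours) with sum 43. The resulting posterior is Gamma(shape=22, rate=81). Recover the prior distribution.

Gamma(shape=7, rate=38)

Gamma–exponential conjugacy: posterior shape = α + n, posterior rate = β + Σtᵢ.
So α = 22 − 15 = 7 and β = 81 − 43 = 38.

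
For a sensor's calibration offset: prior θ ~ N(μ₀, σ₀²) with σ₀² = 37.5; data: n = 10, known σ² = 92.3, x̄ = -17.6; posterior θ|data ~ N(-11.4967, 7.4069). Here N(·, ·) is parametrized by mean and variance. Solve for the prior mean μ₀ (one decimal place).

μ₀ = 13.3

With known observation variance, the Normal–Normal posterior has precision τ_n = τ₀ + n/σ² and mean μ_n = (τ₀μ₀ + (n/σ²)x̄)/τ_n.
Here τ₀ = 1/37.5 = 0.026667 and τ_data = 10/92.3 = 0.108342, so τ_n = 0.135009.
Rearranging for μ₀: μ₀ = (μ_n·τ_n − τ_data·x̄)/τ₀ = (-11.4967·0.135009 − 0.108342·-17.6) / 0.026667 = 0.354661/0.026667 ≈ 13.3.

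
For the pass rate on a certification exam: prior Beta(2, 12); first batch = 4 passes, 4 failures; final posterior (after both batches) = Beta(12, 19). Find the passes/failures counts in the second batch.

Because Beta–binomial updating is additive in the counts, the combined data contributed (α_post−α_prior, β_post−β_prior) successes and failures.
Total across both batches: 12−2=10 passes, 19−12=7 failures.
Subtract the first batch: 10−4=6 passes and 7−4=3 failures.

6 passes and 3 failures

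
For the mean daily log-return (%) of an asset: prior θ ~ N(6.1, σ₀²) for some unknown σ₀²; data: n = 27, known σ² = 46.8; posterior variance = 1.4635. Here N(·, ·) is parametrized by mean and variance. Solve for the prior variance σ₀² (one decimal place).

σ₀² = 9.4

For the Normal–Normal model with known σ², precisions add: τ_n = τ₀ + n/σ².
So 1/σ₀² = 1/1.4635 − 27/46.8 = 0.683293 − 0.576923 = 0.106370.
Hence σ₀² = 1/0.106370 ≈ 9.4.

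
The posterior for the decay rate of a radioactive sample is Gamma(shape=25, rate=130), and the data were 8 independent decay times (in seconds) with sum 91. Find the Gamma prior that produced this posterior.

Gamma(shape=17, rate=39)

Gamma–exponential conjugacy: posterior shape = α + n, posterior rate = β + Σtᵢ.
So α = 25 − 8 = 17 and β = 130 − 91 = 39.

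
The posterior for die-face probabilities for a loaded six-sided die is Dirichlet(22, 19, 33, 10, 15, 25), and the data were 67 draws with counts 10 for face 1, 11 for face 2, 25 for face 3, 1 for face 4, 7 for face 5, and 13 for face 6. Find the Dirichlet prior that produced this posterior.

For a Dirichlet(α) prior with multinomial counts c, the posterior is Dirichlet(α + c) componentwise.
Subtract each count from the matching posterior parameter: 22−10=12, 19−11=8, 33−25=8, 10−1=9, 15−7=8, 25−13=12.

Dirichlet(12, 8, 8, 9, 8, 12)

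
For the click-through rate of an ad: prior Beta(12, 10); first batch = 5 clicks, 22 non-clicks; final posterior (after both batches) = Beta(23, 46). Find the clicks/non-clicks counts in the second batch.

Because Beta–binomial updating is additive in the counts, the combined data contributed (α_post−α_prior, β_post−β_prior) successes and failures.
Total across both batches: 23−12=11 clicks, 46−10=36 non-clicks.
Subtract the first batch: 11−5=6 clicks and 36−22=14 non-clicks.

6 clicks and 14 non-clicks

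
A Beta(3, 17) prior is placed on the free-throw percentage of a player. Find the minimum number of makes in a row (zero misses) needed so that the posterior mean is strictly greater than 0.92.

After k makes and 0 misses the posterior is Beta(3+k, 17), with mean (3+k)/(3+17+k).
Set (3+k)/(20+k) > 0.92 and solve: k > (0.92·20 − 3)/(1 − 0.92) = 192.500.
The smallest integer exceeding 192.500 is 193.

k = 193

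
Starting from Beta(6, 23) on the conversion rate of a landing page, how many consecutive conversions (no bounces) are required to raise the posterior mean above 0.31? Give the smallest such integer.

After k conversions and 0 bounces the posterior is Beta(6+k, 23), with mean (6+k)/(6+23+k).
Set (6+k)/(29+k) > 0.31 and solve: k > (0.31·29 − 6)/(1 − 0.31) = 4.333.
The smallest integer exceeding 4.333 is 5.

k = 5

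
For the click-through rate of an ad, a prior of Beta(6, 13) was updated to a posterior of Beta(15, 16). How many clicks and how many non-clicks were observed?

9 clicks and 3 non-clicks

A Beta(a, b) prior with s successes and f failures in binomial data gives a Beta(a+s, b+f) posterior.
So s = 15 − 6 = 9 and f = 16 − 13 = 3.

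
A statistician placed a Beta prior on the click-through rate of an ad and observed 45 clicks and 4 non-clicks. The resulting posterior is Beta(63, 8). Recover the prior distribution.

Beta is conjugate to the binomial likelihood: posterior = Beta(α+s, β+f).
So α = 63 − 45 = 18 and β = 8 − 4 = 4.

Beta(18, 4)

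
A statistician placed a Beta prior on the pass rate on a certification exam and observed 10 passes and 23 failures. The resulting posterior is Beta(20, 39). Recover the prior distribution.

A Beta(α, β) prior with s successes and f failures in binomial data gives a Beta(α+s, β+f) posterior.
So α = 20 − 10 = 10 and β = 39 − 23 = 16.

Beta(10, 16)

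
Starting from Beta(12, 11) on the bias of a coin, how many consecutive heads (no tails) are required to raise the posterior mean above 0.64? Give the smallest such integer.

k = 8

After k heads and 0 tails the posterior is Beta(12+k, 11), with mean (12+k)/(12+11+k).
Set (12+k)/(23+k) > 0.64 and solve: k > (0.64·23 − 12)/(1 − 0.64) = 7.556.
The smallest integer exceeding 7.556 is 8, and checking k=8: (20)/(31) = 0.6452 > 0.64.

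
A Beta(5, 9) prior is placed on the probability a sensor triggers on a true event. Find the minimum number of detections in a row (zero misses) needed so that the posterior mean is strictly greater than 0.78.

After k detections and 0 misses the posterior is Beta(5+k, 9), with mean (5+k)/(5+9+k).
Set (5+k)/(14+k) > 0.78 and solve: k > (0.78·14 − 5)/(1 − 0.78) = 26.909.
The smallest integer exceeding 26.909 is 27, and checking k=27: (32)/(41) = 0.7805 > 0.78.

k = 27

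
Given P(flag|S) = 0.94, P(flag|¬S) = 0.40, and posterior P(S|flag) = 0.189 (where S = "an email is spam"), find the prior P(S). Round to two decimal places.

P(S) = 0.09

In odds form, posterior odds = prior odds × likelihood ratio, so prior odds = posterior odds ÷ LR.
Posterior odds = 0.189/(1−0.189) = 0.2330. LR = 0.94/0.40 = 2.3500.
Prior odds = 0.2330/2.3500 = 0.0991, so P(S) = 0.0991/(1+0.0991) ≈ 0.09.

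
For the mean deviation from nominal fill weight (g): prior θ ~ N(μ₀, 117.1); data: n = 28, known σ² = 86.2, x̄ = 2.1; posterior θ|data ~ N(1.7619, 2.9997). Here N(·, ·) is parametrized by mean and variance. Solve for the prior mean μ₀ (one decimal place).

μ₀ = -11.1

The posterior mean is a precision-weighted average: μ_n = (τ₀μ₀ + τ_data·x̄)/(τ₀+τ_data), with τ₀=1/σ₀² and τ_data=n/σ².
Here τ₀ = 1/117.1 = 0.008540 and τ_data = 28/86.2 = 0.324826, so τ_n = 0.333366.
Rearranging for μ₀: μ₀ = (μ_n·τ_n − τ_data·x̄)/τ₀ = (1.7619·0.333366 − 0.324826·2.1) / 0.008540 = -0.094777/0.008540 ≈ -11.1.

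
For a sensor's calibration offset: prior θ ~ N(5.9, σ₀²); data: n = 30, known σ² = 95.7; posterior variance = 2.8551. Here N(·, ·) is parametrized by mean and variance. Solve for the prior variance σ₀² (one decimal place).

Posterior precision equals prior precision plus data precision: 1/σ_n² = 1/σ₀² + n/σ².
So 1/σ₀² = 1/2.8551 − 30/95.7 = 0.350250 − 0.313480 = 0.036770.
Hence σ₀² = 1/0.036770 ≈ 27.2.

σ₀² = 27.2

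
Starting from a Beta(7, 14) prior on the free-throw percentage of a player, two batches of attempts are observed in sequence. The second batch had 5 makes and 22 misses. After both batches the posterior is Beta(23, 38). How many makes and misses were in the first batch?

11 makes and 2 misses

Because Beta–binomial updating is additive in the counts, the combined data contributed (α_post−α_prior, β_post−β_prior) successes and failures.
Total across both batches: 23−7=16 makes, 38−14=24 misses.
Subtract the second batch: 16−5=11 makes and 24−22=2 misses.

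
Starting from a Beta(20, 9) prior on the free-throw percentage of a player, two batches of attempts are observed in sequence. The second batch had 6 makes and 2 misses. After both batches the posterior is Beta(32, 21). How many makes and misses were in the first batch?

6 makes and 10 misses

Because Beta–binomial updating is additive in the counts, the combined data contributed (α_post−α_prior, β_post−β_prior) successes and failures.
Total across both batches: 32−20=12 makes, 21−9=12 misses.
Subtract the second batch: 12−6=6 makes and 12−2=10 misses.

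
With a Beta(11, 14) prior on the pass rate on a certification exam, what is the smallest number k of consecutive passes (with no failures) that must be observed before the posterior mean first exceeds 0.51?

After k passes and 0 failures the posterior is Beta(11+k, 14), with mean (11+k)/(11+14+k).
Set (11+k)/(25+k) > 0.51 and solve: k > (0.51·25 − 11)/(1 − 0.51) = 3.571.
The smallest integer exceeding 3.571 is 4, and checking k=4: (15)/(29) = 0.5172 > 0.51.

k = 4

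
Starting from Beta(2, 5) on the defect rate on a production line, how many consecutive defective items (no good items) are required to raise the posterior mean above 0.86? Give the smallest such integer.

k = 29

After k defective items and 0 good items the posterior is Beta(2+k, 5), with mean (2+k)/(2+5+k).
Set (2+k)/(7+k) > 0.86 and solve: k > (0.86·7 − 2)/(1 − 0.86) = 28.714.
The smallest integer exceeding 28.714 is 29, and checking k=29: (31)/(36) = 0.8611 > 0.86.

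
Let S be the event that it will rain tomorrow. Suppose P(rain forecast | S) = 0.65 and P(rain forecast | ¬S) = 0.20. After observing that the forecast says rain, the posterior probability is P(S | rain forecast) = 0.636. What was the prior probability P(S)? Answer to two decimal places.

Bayes' rule in odds form gives O(S|E) = O(S)·[P(E|S)/P(E|¬S)], hence O(S) = O(S|E)/LR.
Posterior odds = 0.636/(1−0.636) = 1.7473. LR = 0.65/0.20 = 3.2500.
Prior odds = 1.7473/3.2500 = 0.5376, so P(S) = 0.5376/(1+0.5376) ≈ 0.35.

P(S) = 0.35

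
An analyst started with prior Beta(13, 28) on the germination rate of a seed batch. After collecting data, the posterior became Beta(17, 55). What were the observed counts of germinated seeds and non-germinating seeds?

A Beta(α, β) prior with s successes and f failures in binomial data gives a Beta(α+s, β+f) posterior.
Match parameters: s=17−13=4, f=55−28=27.

4 germinated seeds and 27 non-germinating seeds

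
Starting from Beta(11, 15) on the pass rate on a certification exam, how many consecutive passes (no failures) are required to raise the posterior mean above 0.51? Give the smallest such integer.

After k passes and 0 failures the posterior is Beta(11+k, 15), with mean (11+k)/(11+15+k).
Set (11+k)/(26+k) > 0.51 and solve: k > (0.51·26 − 11)/(1 − 0.51) = 4.612.
The smallest integer exceeding 4.612 is 5, and checking k=5: (16)/(31) = 0.5161 > 0.51.

k = 5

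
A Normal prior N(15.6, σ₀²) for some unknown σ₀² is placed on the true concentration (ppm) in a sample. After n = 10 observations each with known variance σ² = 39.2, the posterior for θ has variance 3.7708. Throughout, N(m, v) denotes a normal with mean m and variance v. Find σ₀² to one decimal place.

Posterior precision equals prior precision plus data precision: 1/σ_n² = 1/σ₀² + n/σ².
So 1/σ₀² = 1/3.7708 − 10/39.2 = 0.265196 − 0.255102 = 0.010094.
Hence σ₀² = 1/0.010094 ≈ 99.1.

σ₀² = 99.1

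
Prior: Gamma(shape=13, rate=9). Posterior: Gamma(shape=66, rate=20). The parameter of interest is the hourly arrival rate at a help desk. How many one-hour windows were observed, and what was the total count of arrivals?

n = 11 one-hour windows with total 53 arrivals

A Gamma(α, β) prior (rate parametrization) on a Poisson rate with n observations summing to S gives posterior Gamma(α+S, β+n).
Matching: Σxᵢ = 66 − 13 = 53 and n = 20 − 9 = 11.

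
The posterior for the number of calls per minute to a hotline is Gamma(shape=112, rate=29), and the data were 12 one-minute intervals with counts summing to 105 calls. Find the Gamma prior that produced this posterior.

Gamma(shape=7, rate=17)

Gamma–Poisson conjugacy: posterior shape = α + Σxᵢ, posterior rate = β + n.
So α = 112 − 105 = 7 and β = 29 − 12 = 17.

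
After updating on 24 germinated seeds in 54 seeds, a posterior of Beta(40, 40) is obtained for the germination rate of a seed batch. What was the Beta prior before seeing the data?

Beta is conjugate to the binomial likelihood: posterior = Beta(a+s, b+f).
Subtract the data counts: 40−24=16, 40−30=10.

Beta(16, 10)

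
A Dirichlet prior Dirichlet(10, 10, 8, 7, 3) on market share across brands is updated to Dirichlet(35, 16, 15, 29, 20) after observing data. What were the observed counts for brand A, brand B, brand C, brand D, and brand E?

For a Dirichlet(α) prior with multinomial counts c, the posterior is Dirichlet(α + c) componentwise.
Counts are posterior − prior componentwise: 35−10=25, 16−10=6, 15−8=7, 29−7=22, 20−3=17.

counts (25, 6, 7, 22, 17)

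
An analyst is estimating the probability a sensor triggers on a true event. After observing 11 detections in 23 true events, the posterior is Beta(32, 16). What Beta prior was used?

A Beta(a, b) prior with s successes and f failures in binomial data gives a Beta(a+s, b+f) posterior.
So a = 32 − 11 = 21 and b = 16 − 12 = 4.

Beta(21, 4)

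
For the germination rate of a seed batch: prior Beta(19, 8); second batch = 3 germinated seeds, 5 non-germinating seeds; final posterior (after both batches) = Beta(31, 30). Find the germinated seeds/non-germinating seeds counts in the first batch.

Sequential conjugate updates are equivalent to a single update on the pooled data, so total successes = posterior α − prior α and total failures = posterior β − prior β.
Total across both batches: 31−19=12 germinated seeds, 30−8=22 non-germinating seeds.
Subtract the second batch: 12−3=9 germinated seeds and 22−5=17 non-germinating seeds.

9 germinated seeds and 17 non-germinating seeds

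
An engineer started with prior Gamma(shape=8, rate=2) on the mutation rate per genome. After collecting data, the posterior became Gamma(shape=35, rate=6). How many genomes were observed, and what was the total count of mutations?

Gamma–Poisson conjugacy: posterior shape = α + Σxᵢ, posterior rate = β + n.
Matching: Σxᵢ = 35 − 8 = 27 and n = 6 − 2 = 4.

n = 4 genomes with total 27 mutations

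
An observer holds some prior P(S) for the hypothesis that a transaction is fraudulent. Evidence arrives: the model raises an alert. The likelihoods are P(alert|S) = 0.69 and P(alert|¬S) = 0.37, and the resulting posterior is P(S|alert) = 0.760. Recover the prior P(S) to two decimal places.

In odds form, posterior odds = prior odds × likelihood ratio, so prior odds = posterior odds ÷ LR.
Posterior odds = 0.760/(1−0.760) = 3.1667. LR = 0.69/0.37 = 1.8649.
Prior odds = 3.1667/1.8649 = 1.6981, so P(S) = 1.6981/(1+1.6981) ≈ 0.63.

P(S) = 0.63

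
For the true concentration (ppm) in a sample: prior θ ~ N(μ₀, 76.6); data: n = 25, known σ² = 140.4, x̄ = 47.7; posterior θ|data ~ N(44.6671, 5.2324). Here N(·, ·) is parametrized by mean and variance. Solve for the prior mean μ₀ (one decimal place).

μ₀ = 3.3

With known observation variance, the Normal–Normal posterior has precision τ_n = τ₀ + n/σ² and mean μ_n = (τ₀μ₀ + (n/σ²)x̄)/τ_n.
Here τ₀ = 1/76.6 = 0.013055 and τ_data = 25/140.4 = 0.178063, so τ_n = 0.191118.
Rearranging for μ₀: μ₀ = (μ_n·τ_n − τ_data·x̄)/τ₀ = (44.6671·0.191118 − 0.178063·47.7) / 0.013055 = 0.043082/0.013055 ≈ 3.3.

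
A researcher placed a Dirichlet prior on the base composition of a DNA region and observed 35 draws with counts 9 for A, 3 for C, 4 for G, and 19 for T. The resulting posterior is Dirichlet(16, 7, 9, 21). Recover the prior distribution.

For a Dirichlet(α) prior with multinomial counts c, the posterior is Dirichlet(α + c) componentwise.
Subtract each count from the matching posterior parameter: 16−9=7, 7−3=4, 9−4=5, 21−19=2.

Dirichlet(7, 4, 5, 2)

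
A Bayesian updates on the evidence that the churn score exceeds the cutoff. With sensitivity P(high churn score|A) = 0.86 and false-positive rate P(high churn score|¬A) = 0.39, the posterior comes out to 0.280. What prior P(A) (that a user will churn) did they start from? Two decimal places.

In odds form, posterior odds = prior odds × likelihood ratio, so prior odds = posterior odds ÷ LR.
Posterior odds = 0.280/(1−0.280) = 0.3889. LR = 0.86/0.39 = 2.2051.
Prior odds = 0.3889/2.2051 = 0.1764, so P(A) = 0.1764/(1+0.1764) ≈ 0.15.

P(A) = 0.15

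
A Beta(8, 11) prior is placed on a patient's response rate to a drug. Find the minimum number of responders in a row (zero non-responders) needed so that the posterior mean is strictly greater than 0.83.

After k responders and 0 non-responders the posterior is Beta(8+k, 11), with mean (8+k)/(8+11+k).
Set (8+k)/(19+k) > 0.83 and solve: k > (0.83·19 − 8)/(1 − 0.83) = 45.706.
The smallest integer exceeding 45.706 is 46, and checking k=46: (54)/(65) = 0.8308 > 0.83.

k = 46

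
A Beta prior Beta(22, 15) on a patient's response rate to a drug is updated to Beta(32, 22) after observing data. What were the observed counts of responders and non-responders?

A Beta(a, b) prior with s successes and f failures in binomial data gives a Beta(a+s, b+f) posterior.
Match parameters: s=32−22=10, f=22−15=7.

10 responders and 7 non-responders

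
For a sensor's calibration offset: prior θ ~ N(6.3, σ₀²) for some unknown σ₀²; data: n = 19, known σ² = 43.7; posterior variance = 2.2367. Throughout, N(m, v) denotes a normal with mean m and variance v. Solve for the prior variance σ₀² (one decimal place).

σ₀² = 81.3

Posterior precision equals prior precision plus data precision: 1/σ_n² = 1/σ₀² + n/σ².
So 1/σ₀² = 1/2.2367 − 19/43.7 = 0.447087 − 0.434783 = 0.012304.
Hence σ₀² = 1/0.012304 ≈ 81.3.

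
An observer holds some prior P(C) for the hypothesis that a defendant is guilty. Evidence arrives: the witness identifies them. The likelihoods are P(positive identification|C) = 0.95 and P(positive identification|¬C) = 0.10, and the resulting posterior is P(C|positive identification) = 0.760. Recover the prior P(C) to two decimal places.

P(C) = 0.25

In odds form, posterior odds = prior odds × likelihood ratio, so prior odds = posterior odds ÷ LR.
Posterior odds = 0.760/(1−0.760) = 3.1667. LR = 0.95/0.10 = 9.5000.
Prior odds = 3.1667/9.5000 = 0.3333, so P(C) = 0.3333/(1+0.3333) ≈ 0.25.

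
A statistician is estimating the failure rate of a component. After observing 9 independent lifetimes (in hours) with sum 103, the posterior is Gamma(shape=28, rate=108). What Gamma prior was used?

Gamma(shape=19, rate=5)

Gamma–exponential conjugacy: posterior shape = α + n, posterior rate = β + Σtᵢ.
So α = 28 − 9 = 19 and β = 108 − 103 = 5.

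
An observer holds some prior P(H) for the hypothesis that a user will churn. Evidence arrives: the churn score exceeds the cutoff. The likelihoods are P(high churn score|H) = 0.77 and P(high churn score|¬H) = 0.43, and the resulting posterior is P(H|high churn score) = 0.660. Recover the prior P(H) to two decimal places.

P(H) = 0.52

In odds form, posterior odds = prior odds × likelihood ratio, so prior odds = posterior odds ÷ LR.
Posterior odds = 0.660/(1−0.660) = 1.9412. LR = 0.77/0.43 = 1.7907.
Prior odds = 1.9412/1.7907 = 1.0840, so P(H) = 1.0840/(1+1.0840) ≈ 0.52.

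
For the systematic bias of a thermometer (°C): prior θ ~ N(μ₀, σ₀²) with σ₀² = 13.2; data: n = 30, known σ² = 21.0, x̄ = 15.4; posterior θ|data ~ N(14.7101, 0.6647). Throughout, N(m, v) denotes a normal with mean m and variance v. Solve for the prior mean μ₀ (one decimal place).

The posterior mean is a precision-weighted average: μ_n = (τ₀μ₀ + τ_data·x̄)/(τ₀+τ_data), with τ₀=1/σ₀² and τ_data=n/σ².
Here τ₀ = 1/13.2 = 0.075758 and τ_data = 30/21.0 = 1.428571, so τ_n = 1.504329.
Rearranging for μ₀: μ₀ = (μ_n·τ_n − τ_data·x̄)/τ₀ = (14.7101·1.504329 − 1.428571·15.4) / 0.075758 = 0.128837/0.075758 ≈ 1.7.

μ₀ = 1.7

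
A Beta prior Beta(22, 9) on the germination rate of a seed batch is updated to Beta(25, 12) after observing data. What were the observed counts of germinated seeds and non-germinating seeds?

Under Beta–binomial conjugacy the posterior parameters are (a+s, b+f).
So s = 25 − 22 = 3 and f = 12 − 9 = 3.

3 germinated seeds and 3 non-germinating seeds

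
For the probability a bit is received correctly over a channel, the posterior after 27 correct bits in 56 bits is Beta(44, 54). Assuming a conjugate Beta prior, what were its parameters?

Beta(17, 25)

Under Beta–binomial conjugacy the posterior parameters are (a+s, b+f).
Subtract the data counts: 44−27=17, 54−29=25.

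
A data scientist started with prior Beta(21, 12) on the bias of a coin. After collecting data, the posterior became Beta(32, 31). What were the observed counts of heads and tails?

Beta is conjugate to the binomial likelihood: posterior = Beta(a+s, b+f).
So s = 32 − 21 = 11 and f = 31 − 12 = 19.

11 heads and 19 tails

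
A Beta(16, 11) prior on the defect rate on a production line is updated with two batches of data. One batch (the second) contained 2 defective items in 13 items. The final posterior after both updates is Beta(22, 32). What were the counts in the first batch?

Because Beta–binomial updating is additive in the counts, the combined data contributed (α_post−α_prior, β_post−β_prior) successes and failures.
Total across both batches: 22−16=6 defective items, 32−11=21 good items.
Subtract the second batch: 6−2=4 defective items and 21−11=10 good items.

4 defective items and 10 good items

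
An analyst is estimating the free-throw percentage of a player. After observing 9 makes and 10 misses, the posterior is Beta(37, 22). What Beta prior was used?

Beta(28, 12)

A Beta(α, β) prior with s successes and f failures in binomial data gives a Beta(α+s, β+f) posterior.
Subtract the data counts: 37−9=28, 22−10=12.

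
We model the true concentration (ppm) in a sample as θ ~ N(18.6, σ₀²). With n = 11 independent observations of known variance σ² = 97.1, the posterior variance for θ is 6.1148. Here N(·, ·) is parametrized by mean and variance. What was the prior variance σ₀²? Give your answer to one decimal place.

σ₀² = 19.9

Posterior precision equals prior precision plus data precision: 1/σ_n² = 1/σ₀² + n/σ².
So 1/σ₀² = 1/6.1148 − 11/97.1 = 0.163538 − 0.113285 = 0.050253.
Hence σ₀² = 1/0.050253 ≈ 19.9.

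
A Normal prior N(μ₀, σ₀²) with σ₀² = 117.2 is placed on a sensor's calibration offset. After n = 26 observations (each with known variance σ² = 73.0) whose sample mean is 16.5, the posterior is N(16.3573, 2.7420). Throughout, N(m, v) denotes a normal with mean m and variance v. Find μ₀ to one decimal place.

μ₀ = 10.4

The posterior mean is a precision-weighted average: μ_n = (τ₀μ₀ + τ_data·x̄)/(τ₀+τ_data), with τ₀=1/σ₀² and τ_data=n/σ².
Here τ₀ = 1/117.2 = 0.008532 and τ_data = 26/73.0 = 0.356164, so τ_n = 0.364696.
Rearranging for μ₀: μ₀ = (μ_n·τ_n − τ_data·x̄)/τ₀ = (16.3573·0.364696 − 0.356164·16.5) / 0.008532 = 0.088736/0.008532 ≈ 10.4.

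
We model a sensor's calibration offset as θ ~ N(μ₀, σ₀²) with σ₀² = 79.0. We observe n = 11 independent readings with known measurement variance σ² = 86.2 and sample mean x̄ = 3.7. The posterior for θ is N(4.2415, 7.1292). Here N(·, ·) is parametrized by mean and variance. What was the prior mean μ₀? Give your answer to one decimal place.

With known observation variance, the Normal–Normal posterior has precision τ_n = τ₀ + n/σ² and mean μ_n = (τ₀μ₀ + (n/σ²)x̄)/τ_n.
Here τ₀ = 1/79.0 = 0.012658 and τ_data = 11/86.2 = 0.127610, so τ_n = 0.140268.
Rearranging for μ₀: μ₀ = (μ_n·τ_n − τ_data·x̄)/τ₀ = (4.2415·0.140268 − 0.127610·3.7) / 0.012658 = 0.122790/0.012658 ≈ 9.7.

μ₀ = 9.7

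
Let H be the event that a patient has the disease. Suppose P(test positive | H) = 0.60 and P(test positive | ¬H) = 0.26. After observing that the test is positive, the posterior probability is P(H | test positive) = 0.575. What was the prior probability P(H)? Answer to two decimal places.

P(H) = 0.37

Bayes' rule in odds form gives O(H|E) = O(H)·[P(E|H)/P(E|¬H)], hence O(H) = O(H|E)/LR.
Posterior odds = 0.575/(1−0.575) = 1.3529. LR = 0.60/0.26 = 2.3077.
Prior odds = 1.3529/2.3077 = 0.5863, so P(H) = 0.5863/(1+0.5863) ≈ 0.37.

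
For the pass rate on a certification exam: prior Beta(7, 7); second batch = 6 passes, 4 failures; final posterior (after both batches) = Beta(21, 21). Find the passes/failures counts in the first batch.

Because Beta–binomial updating is additive in the counts, the combined data contributed (α_post−α_prior, β_post−β_prior) successes and failures.
Total across both batches: 21−7=14 passes, 21−7=14 failures.
Subtract the second batch: 14−6=8 passes and 14−4=10 failures.

8 passes and 10 failures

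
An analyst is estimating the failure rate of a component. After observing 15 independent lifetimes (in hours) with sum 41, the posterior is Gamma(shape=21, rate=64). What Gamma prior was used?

Gamma(shape=6, rate=23)

For an exponential likelihood with a Gamma(α, β) prior on the rate, n observations with total T give posterior Gamma(α+n, β+T).
So α = 21 − 15 = 6 and β = 64 − 41 = 23.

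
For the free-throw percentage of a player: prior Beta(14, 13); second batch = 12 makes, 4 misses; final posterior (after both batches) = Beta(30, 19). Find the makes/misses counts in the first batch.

Because Beta–binomial updating is additive in the counts, the combined data contributed (α_post−α_prior, β_post−β_prior) successes and failures.
Total across both batches: 30−14=16 makes, 19−13=6 misses.
Subtract the second batch: 16−12=4 makes and 6−4=2 misses.

4 makes and 2 misses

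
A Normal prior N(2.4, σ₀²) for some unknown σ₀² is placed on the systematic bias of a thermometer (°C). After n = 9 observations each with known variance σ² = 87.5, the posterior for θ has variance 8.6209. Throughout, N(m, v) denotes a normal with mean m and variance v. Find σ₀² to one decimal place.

σ₀² = 76.1

Posterior precision equals prior precision plus data precision: 1/σ_n² = 1/σ₀² + n/σ².
So 1/σ₀² = 1/8.6209 − 9/87.5 = 0.115997 − 0.102857 = 0.013140.
Hence σ₀² = 1/0.013140 ≈ 76.1.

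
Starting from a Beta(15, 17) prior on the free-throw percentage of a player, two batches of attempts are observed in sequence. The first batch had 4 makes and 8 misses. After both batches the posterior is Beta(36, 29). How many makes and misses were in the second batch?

Sequential conjugate updates are equivalent to a single update on the pooled data, so total successes = posterior α − prior α and total failures = posterior β − prior β.
Total across both batches: 36−15=21 makes, 29−17=12 misses.
Subtract the first batch: 21−4=17 makes and 12−8=4 misses.

17 makes and 4 misses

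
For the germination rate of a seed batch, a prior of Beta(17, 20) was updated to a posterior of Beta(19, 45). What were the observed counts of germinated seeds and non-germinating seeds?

A Beta(a, b) prior with s successes and f failures in binomial data gives a Beta(a+s, b+f) posterior.
So s = 19 − 17 = 2 and f = 45 − 20 = 25.

2 germinated seeds and 25 non-germinating seeds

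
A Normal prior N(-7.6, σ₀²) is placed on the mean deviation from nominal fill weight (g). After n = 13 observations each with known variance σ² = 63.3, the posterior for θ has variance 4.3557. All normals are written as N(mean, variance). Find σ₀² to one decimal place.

For the Normal–Normal model with known σ², precisions add: τ_n = τ₀ + n/σ².
So 1/σ₀² = 1/4.3557 − 13/63.3 = 0.229584 − 0.205371 = 0.024213.
Hence σ₀² = 1/0.024213 ≈ 41.3.

σ₀² = 41.3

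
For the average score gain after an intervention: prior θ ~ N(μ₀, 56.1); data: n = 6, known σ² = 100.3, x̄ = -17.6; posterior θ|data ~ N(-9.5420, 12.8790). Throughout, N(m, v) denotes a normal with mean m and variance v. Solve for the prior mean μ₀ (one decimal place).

With known observation variance, the Normal–Normal posterior has precision τ_n = τ₀ + n/σ² and mean μ_n = (τ₀μ₀ + (n/σ²)x̄)/τ_n.
Here τ₀ = 1/56.1 = 0.017825 and τ_data = 6/100.3 = 0.059821, so τ_n = 0.077646.
Rearranging for μ₀: μ₀ = (μ_n·τ_n − τ_data·x̄)/τ₀ = (-9.5420·0.077646 − 0.059821·-17.6) / 0.017825 = 0.311951/0.017825 ≈ 17.5.

μ₀ = 17.5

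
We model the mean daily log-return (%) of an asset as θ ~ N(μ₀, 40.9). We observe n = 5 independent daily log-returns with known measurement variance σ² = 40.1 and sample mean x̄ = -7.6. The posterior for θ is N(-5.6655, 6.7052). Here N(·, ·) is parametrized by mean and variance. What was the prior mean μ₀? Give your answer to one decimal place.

The posterior mean is a precision-weighted average: μ_n = (τ₀μ₀ + τ_data·x̄)/(τ₀+τ_data), with τ₀=1/σ₀² and τ_data=n/σ².
Here τ₀ = 1/40.9 = 0.024450 and τ_data = 5/40.1 = 0.124688, so τ_n = 0.149138.
Rearranging for μ₀: μ₀ = (μ_n·τ_n − τ_data·x̄)/τ₀ = (-5.6655·0.149138 − 0.124688·-7.6) / 0.024450 = 0.102687/0.024450 ≈ 4.2.

μ₀ = 4.2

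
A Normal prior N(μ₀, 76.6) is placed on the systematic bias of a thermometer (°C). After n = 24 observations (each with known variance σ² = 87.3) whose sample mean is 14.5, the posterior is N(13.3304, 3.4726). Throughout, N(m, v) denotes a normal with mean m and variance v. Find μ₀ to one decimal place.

μ₀ = -11.3

With known observation variance, the Normal–Normal posterior has precision τ_n = τ₀ + n/σ² and mean μ_n = (τ₀μ₀ + (n/σ²)x̄)/τ_n.
Here τ₀ = 1/76.6 = 0.013055 and τ_data = 24/87.3 = 0.274914, so τ_n = 0.287969.
Rearranging for μ₀: μ₀ = (μ_n·τ_n − τ_data·x̄)/τ₀ = (13.3304·0.287969 − 0.274914·14.5) / 0.013055 = -0.147511/0.013055 ≈ -11.3.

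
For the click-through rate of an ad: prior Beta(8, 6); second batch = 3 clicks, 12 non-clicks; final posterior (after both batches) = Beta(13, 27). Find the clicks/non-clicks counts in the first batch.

Sequential conjugate updates are equivalent to a single update on the pooled data, so total successes = posterior α − prior α and total failures = posterior β − prior β.
Total across both batches: 13−8=5 clicks, 27−6=21 non-clicks.
Subtract the second batch: 5−3=2 clicks and 21−12=9 non-clicks.

2 clicks and 9 non-clicks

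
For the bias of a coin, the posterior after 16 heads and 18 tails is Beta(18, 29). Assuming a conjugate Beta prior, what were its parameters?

Beta is conjugate to the binomial likelihood: posterior = Beta(a+s, b+f).
Subtract the data counts: 18−16=2, 29−18=11.

Beta(2, 11)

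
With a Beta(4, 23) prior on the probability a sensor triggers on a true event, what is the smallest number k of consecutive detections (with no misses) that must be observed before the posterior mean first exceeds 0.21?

k = 3

After k detections and 0 misses the posterior is Beta(4+k, 23), with mean (4+k)/(4+23+k).
Set (4+k)/(27+k) > 0.21 and solve: k > (0.21·27 − 4)/(1 − 0.21) = 2.114.
The smallest integer exceeding 2.114 is 3.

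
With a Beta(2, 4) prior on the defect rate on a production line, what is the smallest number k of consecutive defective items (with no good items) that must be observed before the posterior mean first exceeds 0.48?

k = 2

After k defective items and 0 good items the posterior is Beta(2+k, 4), with mean (2+k)/(2+4+k).
Set (2+k)/(6+k) > 0.48 and solve: k > (0.48·6 − 2)/(1 − 0.48) = 1.692.
The smallest integer exceeding 1.692 is 2, and checking k=2: (4)/(8) = 0.5000 > 0.48.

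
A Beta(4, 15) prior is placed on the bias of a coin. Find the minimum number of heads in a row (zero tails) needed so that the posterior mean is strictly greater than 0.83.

k = 70

After k heads and 0 tails the posterior is Beta(4+k, 15), with mean (4+k)/(4+15+k).
Set (4+k)/(19+k) > 0.83 and solve: k > (0.83·19 − 4)/(1 − 0.83) = 69.235.
The smallest integer exceeding 69.235 is 70.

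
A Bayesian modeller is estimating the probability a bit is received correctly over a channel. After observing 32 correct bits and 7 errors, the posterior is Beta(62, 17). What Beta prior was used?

Beta(30, 10)

Beta is conjugate to the binomial likelihood: posterior = Beta(α+s, β+f).
So α = 62 − 32 = 30 and β = 17 − 7 = 10.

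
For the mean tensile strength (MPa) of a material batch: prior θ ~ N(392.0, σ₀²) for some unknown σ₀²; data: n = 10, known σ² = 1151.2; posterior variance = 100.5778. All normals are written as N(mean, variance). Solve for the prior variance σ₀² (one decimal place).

For the Normal–Normal model with known σ², precisions add: τ_n = τ₀ + n/σ².
So 1/σ₀² = 1/100.5778 − 10/1151.2 = 0.009943 − 0.008687 = 0.001256.
Hence σ₀² = 1/0.001256 ≈ 796.2.

σ₀² = 796.2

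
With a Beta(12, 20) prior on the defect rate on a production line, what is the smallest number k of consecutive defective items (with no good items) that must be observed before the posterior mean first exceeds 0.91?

k = 191

After k defective items and 0 good items the posterior is Beta(12+k, 20), with mean (12+k)/(12+20+k).
Set (12+k)/(32+k) > 0.91 and solve: k > (0.91·32 − 12)/(1 − 0.91) = 190.222.
The smallest integer exceeding 190.222 is 191, and checking k=191: (203)/(223) = 0.9103 > 0.91.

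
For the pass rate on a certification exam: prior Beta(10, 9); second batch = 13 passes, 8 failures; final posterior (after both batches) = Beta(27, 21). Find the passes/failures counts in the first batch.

Because Beta–binomial updating is additive in the counts, the combined data contributed (α_post−α_prior, β_post−β_prior) successes and failures.
Total across both batches: 27−10=17 passes, 21−9=12 failures.
Subtract the second batch: 17−13=4 passes and 12−8=4 failures.

4 passes and 4 failures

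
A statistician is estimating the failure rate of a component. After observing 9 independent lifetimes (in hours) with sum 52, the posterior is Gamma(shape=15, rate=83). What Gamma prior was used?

Gamma–exponential conjugacy: posterior shape = α + n, posterior rate = β + Σtᵢ.
So α = 15 − 9 = 6 and β = 83 − 52 = 31.

Gamma(shape=6, rate=31)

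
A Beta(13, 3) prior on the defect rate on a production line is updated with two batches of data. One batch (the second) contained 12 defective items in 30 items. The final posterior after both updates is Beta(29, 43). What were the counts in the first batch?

4 defective items and 22 good items

Because Beta–binomial updating is additive in the counts, the combined data contributed (α_post−α_prior, β_post−β_prior) successes and failures.
Total across both batches: 29−13=16 defective items, 43−3=40 good items.
Subtract the second batch: 16−12=4 defective items and 40−18=22 good items.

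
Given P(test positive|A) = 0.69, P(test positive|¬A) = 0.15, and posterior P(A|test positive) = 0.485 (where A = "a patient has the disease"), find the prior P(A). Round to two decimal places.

Bayes' rule in odds form gives O(A|E) = O(A)·[P(E|A)/P(E|¬A)], hence O(A) = O(A|E)/LR.
Posterior odds = 0.485/(1−0.485) = 0.9417. LR = 0.69/0.15 = 4.6000.
Prior odds = 0.9417/4.6000 = 0.2047, so P(A) = 0.2047/(1+0.2047) ≈ 0.17.

P(A) = 0.17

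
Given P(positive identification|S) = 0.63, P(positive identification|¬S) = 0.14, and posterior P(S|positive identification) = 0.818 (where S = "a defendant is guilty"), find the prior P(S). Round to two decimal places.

P(S) = 0.50

In odds form, posterior odds = prior odds × likelihood ratio, so prior odds = posterior odds ÷ LR.
Posterior odds = 0.818/(1−0.818) = 4.4945. LR = 0.63/0.14 = 4.5000.
Prior odds = 4.4945/4.5000 = 0.9988, so P(S) = 0.9988/(1+0.9988) ≈ 0.50.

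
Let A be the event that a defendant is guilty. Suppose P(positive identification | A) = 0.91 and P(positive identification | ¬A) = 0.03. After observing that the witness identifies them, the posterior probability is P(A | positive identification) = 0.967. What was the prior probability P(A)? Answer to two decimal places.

Bayes' rule in odds form gives O(A|E) = O(A)·[P(E|A)/P(E|¬A)], hence O(A) = O(A|E)/LR.
Posterior odds = 0.967/(1−0.967) = 29.3030. LR = 0.91/0.03 = 30.3333.
Prior odds = 29.3030/30.3333 = 0.9660, so P(A) = 0.9660/(1+0.9660) ≈ 0.49.

P(A) = 0.49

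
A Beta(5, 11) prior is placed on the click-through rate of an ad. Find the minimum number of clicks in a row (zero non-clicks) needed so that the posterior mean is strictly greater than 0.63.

After k clicks and 0 non-clicks the posterior is Beta(5+k, 11), with mean (5+k)/(5+11+k).
Set (5+k)/(16+k) > 0.63 and solve: k > (0.63·16 − 5)/(1 − 0.63) = 13.730.
The smallest integer exceeding 13.730 is 14, and checking k=14: (19)/(30) = 0.6333 > 0.63.

k = 14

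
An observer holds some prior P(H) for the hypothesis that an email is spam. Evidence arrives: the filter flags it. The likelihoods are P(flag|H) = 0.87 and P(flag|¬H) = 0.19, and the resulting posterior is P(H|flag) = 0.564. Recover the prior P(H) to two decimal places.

P(H) = 0.22

Bayes' rule in odds form gives O(H|E) = O(H)·[P(E|H)/P(E|¬H)], hence O(H) = O(H|E)/LR.
Posterior odds = 0.564/(1−0.564) = 1.2936. LR = 0.87/0.19 = 4.5789.
Prior odds = 1.2936/4.5789 = 0.2825, so P(H) = 0.2825/(1+0.2825) ≈ 0.22.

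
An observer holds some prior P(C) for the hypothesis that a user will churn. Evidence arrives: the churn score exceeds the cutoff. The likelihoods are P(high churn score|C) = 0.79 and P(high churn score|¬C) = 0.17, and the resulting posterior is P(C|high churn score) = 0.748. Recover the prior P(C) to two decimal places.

P(C) = 0.39

Bayes' rule in odds form gives O(C|E) = O(C)·[P(E|C)/P(E|¬C)], hence O(C) = O(C|E)/LR.
Posterior odds = 0.748/(1−0.748) = 2.9683. LR = 0.79/0.17 = 4.6471.
Prior odds = 2.9683/4.6471 = 0.6387, so P(C) = 0.6387/(1+0.6387) ≈ 0.39.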